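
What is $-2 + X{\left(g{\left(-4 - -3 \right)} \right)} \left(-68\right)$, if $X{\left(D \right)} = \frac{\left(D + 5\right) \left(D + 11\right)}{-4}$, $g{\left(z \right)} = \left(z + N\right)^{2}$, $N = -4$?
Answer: $18358$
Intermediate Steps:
$g{\left(z \right)} = \left(-4 + z\right)^{2}$ ($g{\left(z \right)} = \left(z - 4\right)^{2} = \left(-4 + z\right)^{2}$)
$X{\left(D \right)} = - \frac{\left(5 + D\right) \left(11 + D\right)}{4}$ ($X{\left(D \right)} = \left(5 + D\right) \left(11 + D\right) \left(- \frac{1}{4}\right) = - \frac{\left(5 + D\right) \left(11 + D\right)}{4}$)
$-2 + X{\left(g{\left(-4 - -3 \right)} \right)} \left(-68\right) = -2 + \left(- \frac{55}{4} - 4 \left(-4 - 1\right)^{2} - \frac{\left(\left(-4 - 1\right)^{2}\right)^{2}}{4}\right) \left(-68\right) = -2 + \left(- \frac{55}{4} - 4 \left(-5\right)^{2} - \frac{\left(\left(-5\right)^{2}\right)^{2}}{4}\right) \left(-68\right) = -2 + \left(- \frac{55}{4} - 100 - \frac{25^{2}}{4}\right) \left(-68\right) = -2 + \left(- \frac{55}{4} - 100 - \frac{625}{4}\right) \left(-68\right) = -2 - -18360 = -2 + 18360 = 18358$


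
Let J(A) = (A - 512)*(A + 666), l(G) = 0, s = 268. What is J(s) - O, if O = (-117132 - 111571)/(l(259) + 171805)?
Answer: -39153443577/171805 ≈ -2.2789e+5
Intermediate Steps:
O = -228703/171805 (O = (-117132 - 111571)/(0 + 171805) = -228703/171805 ≈ -1.3312)
J(A) = (-512 + A)*(666 + A)
J(s) - O = (-340992 + 268**2 + 154*268) - 1*(-228703/171805) = (-340992 + 71824 + 41272) + 228703/171805 = -227896 + 228703/171805 = -39153443577/171805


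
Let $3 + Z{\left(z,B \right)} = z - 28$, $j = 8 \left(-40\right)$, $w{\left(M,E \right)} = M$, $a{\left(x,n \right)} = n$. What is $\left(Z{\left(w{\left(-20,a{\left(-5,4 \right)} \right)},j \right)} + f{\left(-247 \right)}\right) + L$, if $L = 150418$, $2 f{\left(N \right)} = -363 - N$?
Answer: $150309$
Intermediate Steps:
$f{\left(N \right)} = - \frac{363}{2} - \frac{N}{2}$ ($f{\left(N \right)} = \frac{-363 - N}{2} = - \frac{363}{2} - \frac{N}{2}$)
$j = -320$
$Z{\left(z,B \right)} = -31 + z$ ($Z{\left(z,B \right)} = -3 + \left(z - 28\right) = -3 + \left(-28 + z\right) = -31 + z$)
$\left(Z{\left(w{\left(-20,a{\left(-5,4 \right)} \right)},j \right)} + f{\left(-247 \right)}\right) + L = \left(\left(-31 - 20\right) - 58\right) + 150418 = \left(-51 + \left(- \frac{363}{2} + \frac{247}{2}\right)\right) + 150418 = \left(-51 - 58\right) + 150418 = -109 + 150418 = 150309$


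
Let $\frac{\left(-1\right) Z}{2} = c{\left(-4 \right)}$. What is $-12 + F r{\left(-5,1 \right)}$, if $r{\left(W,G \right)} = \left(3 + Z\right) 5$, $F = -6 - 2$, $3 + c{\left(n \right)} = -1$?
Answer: $-452$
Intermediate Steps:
$c{\left(n \right)} = -4$ ($c{\left(n \right)} = -3 - 1 = -4$)
$F = -8$ ($F = -6 - 2 = -8$)
$Z = 8$ ($Z = \left(-2\right) \left(-4\right) = 8$)
$r{\left(W,G \right)} = 55$ ($r{\left(W,G \right)} = \left(3 + 8\right) 5 = 11 \cdot 5 = 55$)
$-12 + F r{\left(-5,1 \right)} = -12 - 440 = -452$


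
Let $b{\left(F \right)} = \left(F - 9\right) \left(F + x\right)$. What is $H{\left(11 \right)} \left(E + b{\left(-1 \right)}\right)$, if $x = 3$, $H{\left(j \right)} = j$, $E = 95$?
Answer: $825$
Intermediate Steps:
$b{\left(F \right)} = \left(-9 + F\right) \left(3 + F\right)$ ($b{\left(F \right)} = \left(F - 9\right) \left(F + 3\right) = \left(-9 + F\right) \left(3 + F\right)$)
$H{\left(11 \right)} \left(E + b{\left(-1 \right)}\right) = 11 \left(95 - \left(21 - 1\right)\right) = 11 \left(95 + \left(-27 + 1 + 6\right)\right) = 11 \left(95 - 20\right) = 11 \cdot 75 = 825$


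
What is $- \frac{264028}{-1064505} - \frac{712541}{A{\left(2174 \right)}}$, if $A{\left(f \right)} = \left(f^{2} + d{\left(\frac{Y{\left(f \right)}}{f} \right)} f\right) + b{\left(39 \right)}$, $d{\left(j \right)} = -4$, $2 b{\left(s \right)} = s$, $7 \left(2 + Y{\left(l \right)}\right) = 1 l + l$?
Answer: $\frac{974149807162}{10043816511495} \approx 0.09699$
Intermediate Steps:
$Y{\left(l \right)} = -2 + \frac{2 l}{7}$ ($Y{\left(l \right)} = -2 + \frac{1 l + l}{7} = -2 + \frac{l + l}{7} = -2 + \frac{2 l}{7}$)
$b{\left(s \right)} = \frac{s}{2}$
$A{\left(f \right)} = \frac{39}{2} + f^{2} - 4 f$ ($A{\left(f \right)} = \left(f^{2} - 4 f\right) + \frac{1}{2} \cdot 39 = \left(f^{2} - 4 f\right) + \frac{39}{2} = \frac{39}{2} + f^{2} - 4 f$)
$- \frac{264028}{-1064505} - \frac{712541}{A{\left(2174 \right)}} = - \frac{264028}{-1064505} - \frac{712541}{\frac{39}{2} + 2174^{2} - 8696} = \left(-264028\right) \left(- \frac{1}{1064505}\right) - \frac{712541}{\frac{39}{2} + 4726276 - 8696} = \frac{264028}{1064505} - \frac{712541}{\frac{9435199}{2}} = \frac{264028}{1064505} - \frac{1425082}{9435199} = \frac{974149807162}{10043816511495}$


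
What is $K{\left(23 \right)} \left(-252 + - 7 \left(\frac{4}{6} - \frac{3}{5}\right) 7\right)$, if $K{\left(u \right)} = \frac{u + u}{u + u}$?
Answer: $- \frac{3829}{15} \approx -255.27$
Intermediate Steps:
$K{\left(u \right)} = 1$ ($K{\left(u \right)} = \frac{2 u}{2 u} = 2 u \frac{1}{2 u} = 1$)
$K{\left(23 \right)} \left(-252 + - 7 \left(\frac{4}{6} - \frac{3}{5}\right) 7\right) = 1 \left(-252 + - 7 \left(\frac{4}{6} - \frac{3}{5}\right) 7\right) = 1 \left(-252 + - 7 \left(4 \cdot \frac{1}{6} - \frac{3}{5}\right) 7\right) = 1 \left(-252 + - 7 \left(\frac{2}{3} - \frac{3}{5}\right) 7\right) = 1 \left(-252 + \left(-7\right) \frac{1}{15} \cdot 7\right) = 1 \left(-252 - \frac{49}{15}\right) = 1 \left(- \frac{3829}{15}\right) = - \frac{3829}{15}$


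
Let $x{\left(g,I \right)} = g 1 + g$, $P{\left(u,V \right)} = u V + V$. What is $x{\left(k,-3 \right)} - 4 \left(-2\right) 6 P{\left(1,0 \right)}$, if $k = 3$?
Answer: $6$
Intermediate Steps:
$P{\left(u,V \right)} = V + V u$ ($P{\left(u,V \right)} = V u + V = V + V u$)
$x{\left(g,I \right)} = 2 g$ ($x{\left(g,I \right)} = g + g = 2 g$)
$x{\left(k,-3 \right)} - 4 \left(-2\right) 6 P{\left(1,0 \right)} = 2 \cdot 3 - 4 \left(-2\right) 6 \cdot 0 \left(1 + 1\right) = 6 - 4 \left(- 12 \cdot 0 \cdot 2\right) = 6 - 4 \left(\left(-12\right) 0\right) = 6 - 0 = 6 + 0 = 6$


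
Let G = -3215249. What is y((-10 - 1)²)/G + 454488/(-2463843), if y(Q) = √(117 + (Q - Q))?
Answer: -151496/821281 - 3*√13/3215249 ≈ -0.18447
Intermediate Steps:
y(Q) = 3*√13 (y(Q) = √(117 + 0) = √117 = 3*√13)
y((-10 - 1)²)/G + 454488/(-2463843) = (3*√13)/(-3215249) + 454488/(-2463843) = (3*√13)*(-1/3215249) + 454488*(-1/2463843) = -3*√13/3215249 - 151496/821281 = -151496/821281 - 3*√13/3215249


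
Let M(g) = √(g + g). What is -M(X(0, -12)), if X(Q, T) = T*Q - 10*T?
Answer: -4*√15 ≈ -15.492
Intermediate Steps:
X(Q, T) = -10*T + Q*T (X(Q, T) = Q*T - 10*T = -10*T + Q*T)
M(g) = √2*√g (M(g) = √(2*g) = √2*√g)
-M(X(0, -12)) = -√2*√(-12*(-10 + 0)) = -√2*√(-12*(-10)) = -√2*√120 = -√2*2*√30 = -4*√15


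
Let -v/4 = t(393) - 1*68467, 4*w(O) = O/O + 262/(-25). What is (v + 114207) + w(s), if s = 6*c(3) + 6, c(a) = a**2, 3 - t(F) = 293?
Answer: 38923263/100 ≈ 3.8923e+5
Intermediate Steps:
t(F) = -290 (t(F) = 3 - 1*293 = 3 - 293 = -290)
s = 60 (s = 6*3**2 + 6 = 6*9 + 6 = 54 + 6 = 60)
w(O) = -237/100 (w(O) = (O/O + 262/(-25))/4 = (1 + 262*(-1/25))/4 = (1 - 262/25)/4 = (1/4)*(-237/25) = -237/100)
v = 275028 (v = -4*(-290 - 1*68467) = -4*(-290 - 68467) = -4*(-68757) = 275028)
(v + 114207) + w(s) = (275028 + 114207) - 237/100 = 389235 - 237/100 = 38923263/100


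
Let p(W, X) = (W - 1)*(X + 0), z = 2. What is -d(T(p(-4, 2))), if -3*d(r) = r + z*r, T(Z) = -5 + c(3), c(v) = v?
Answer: -2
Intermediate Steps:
p(W, X) = X*(-1 + W) (p(W, X) = (-1 + W)*X = X*(-1 + W))
T(Z) = -2 (T(Z) = -5 + 3 = -2)
d(r) = -r (d(r) = -(r + 2*r)/3 = -r)
-d(T(p(-4, 2))) = -(-1)*(-2) = -1*2 = -2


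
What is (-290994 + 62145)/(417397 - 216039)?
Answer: -228849/201358 ≈ -1.1365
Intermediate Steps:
(-290994 + 62145)/(417397 - 216039) = -228849/201358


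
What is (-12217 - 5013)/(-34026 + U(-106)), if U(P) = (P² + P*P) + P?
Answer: 1723/1166 ≈ 1.4777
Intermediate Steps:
U(P) = P + 2*P² (U(P) = (P² + P²) + P = 2*P² + P = P + 2*P²)
(-12217 - 5013)/(-34026 + U(-106)) = (-12217 - 5013)/(-34026 - 106*(1 + 2*(-106))) = -17230/(-34026 - 106*(1 - 212)) = -17230/(-34026 - 106*(-211)) = -17230/(-34026 + 22366) = -17230/(-11660) = -17230*(-1/11660) = 1723/1166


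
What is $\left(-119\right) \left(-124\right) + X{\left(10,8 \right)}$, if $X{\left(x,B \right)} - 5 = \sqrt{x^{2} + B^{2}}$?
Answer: $14761 + 2 \sqrt{41} \approx 14774.0$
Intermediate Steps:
$X{\left(x,B \right)} = 5 + \sqrt{B^{2} + x^{2}}$ ($X{\left(x,B \right)} = 5 + \sqrt{x^{2} + B^{2}} = 5 + \sqrt{B^{2} + x^{2}}$)
$\left(-119\right) \left(-124\right) + X{\left(10,8 \right)} = \left(-119\right) \left(-124\right) + \left(5 + \sqrt{8^{2} + 10^{2}}\right) = 14756 + \left(5 + \sqrt{64 + 100}\right) = 14756 + \left(5 + \sqrt{164}\right) = 14756 + \left(5 + 2 \sqrt{41}\right) = 14761 + 2 \sqrt{41}$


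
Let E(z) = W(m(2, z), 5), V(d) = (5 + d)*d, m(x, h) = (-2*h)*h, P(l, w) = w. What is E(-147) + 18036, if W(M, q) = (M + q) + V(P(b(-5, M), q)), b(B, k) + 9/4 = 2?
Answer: -25127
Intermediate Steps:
b(B, k) = -¼ (b(B, k) = -9/4 + 2 = -¼)
m(x, h) = -2*h²
V(d) = d*(5 + d)
W(M, q) = M + q + q*(5 + q) (W(M, q) = (M + q) + q*(5 + q) = M + q + q*(5 + q))
E(z) = 55 - 2*z² (E(z) = -2*z² + 5 + 5*(5 + 5) = -2*z² + 5 + 5*10 = -2*z² + 5 + 50 = 55 - 2*z²)
E(-147) + 18036 = (55 - 2*(-147)²) + 18036 = (55 - 2*21609) + 18036 = (55 - 43218) + 18036 = -43163 + 18036 = -25127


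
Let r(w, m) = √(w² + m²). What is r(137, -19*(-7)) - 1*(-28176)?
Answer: 28176 + √36458 ≈ 28367.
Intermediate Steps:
r(w, m) = √(m² + w²)
r(137, -19*(-7)) - 1*(-28176) = √((-19*(-7))² + 137²) - 1*(-28176) = √(133² + 18769) + 28176 = √(17689 + 18769) + 28176 = √36458 + 28176 = 28176 + √36458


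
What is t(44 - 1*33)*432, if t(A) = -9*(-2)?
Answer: 7776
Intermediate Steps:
t(A) = 18
t(44 - 1*33)*432 = 18*432 = 7776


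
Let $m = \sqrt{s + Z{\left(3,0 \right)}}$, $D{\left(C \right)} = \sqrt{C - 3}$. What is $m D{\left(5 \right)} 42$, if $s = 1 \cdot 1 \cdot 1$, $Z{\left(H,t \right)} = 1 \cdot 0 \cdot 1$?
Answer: $42 \sqrt{2} \approx 59.397$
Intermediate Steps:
$Z{\left(H,t \right)} = 0$ ($Z{\left(H,t \right)} = 0 \cdot 1 = 0$)
$s = 1$ ($s = 1 \cdot 1 = 1$)
$D{\left(C \right)} = \sqrt{-3 + C}$
$m = 1$ ($m = \sqrt{1 + 0} = \sqrt{1} = 1$)
$m D{\left(5 \right)} 42 = 1 \sqrt{-3 + 5} \cdot 42 = 1 \sqrt{2} \cdot 42 = \sqrt{2} \cdot 42 = 42 \sqrt{2}$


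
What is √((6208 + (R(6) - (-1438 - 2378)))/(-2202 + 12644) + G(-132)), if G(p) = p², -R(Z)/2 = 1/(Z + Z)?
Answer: √17099431660833/31326 ≈ 132.00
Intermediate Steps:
R(Z) = -1/Z (R(Z) = -2/(Z + Z) = -2*1/(2*Z) = -1/Z)
√((6208 + (R(6) - (-1438 - 2378)))/(-2202 + 12644) + G(-132)) = √((6208 + (-1/6 - (-1438 - 2378)))/(-2202 + 12644) + (-132)²) = √((6208 + (-1*⅙ - 1*(-3816)))/10442 + 17424) = √((6208 + (-⅙ + 3816))*(1/10442) + 17424) = √((6208 + 22895/6)*(1/10442) + 17424) = √((60143/6)*(1/10442) + 17424) = √(60143/62652 + 17424) = √(1091708591/62652) = √17099431660833/31326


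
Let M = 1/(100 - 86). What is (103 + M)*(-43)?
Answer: -62049/14 ≈ -4432.1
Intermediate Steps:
M = 1/14 ≈ 0.071429
(103 + M)*(-43) = (103 + 1/14)*(-43) = (1443/14)*(-43) = -62049/14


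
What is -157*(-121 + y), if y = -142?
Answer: 41291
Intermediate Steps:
-157*(-121 + y) = -157*(-121 - 142) = -157*(-263) = 41291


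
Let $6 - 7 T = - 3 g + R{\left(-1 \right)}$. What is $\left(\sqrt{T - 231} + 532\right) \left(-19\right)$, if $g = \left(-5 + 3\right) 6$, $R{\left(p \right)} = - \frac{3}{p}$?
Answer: $-10108 - \frac{95 i \sqrt{462}}{7} \approx -10108.0 - 291.71 i$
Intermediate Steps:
$g = -12$ ($g = \left(-2\right) 6 = -12$)
$T = - \frac{33}{7}$ ($T = \frac{6}{7} - \frac{\left(-3\right) \left(-12\right) - \frac{3}{-1}}{7} = \frac{6}{7} - \frac{36 - -3}{7} = \frac{6}{7} - \frac{36 + 3}{7} = \frac{6}{7} - \frac{39}{7} = - \frac{33}{7} \approx -4.7143$)
$\left(\sqrt{T - 231} + 532\right) \left(-19\right) = \left(\sqrt{- \frac{33}{7} - 231} + 532\right) \left(-19\right) = \left(\sqrt{- \frac{1650}{7}} + 532\right) \left(-19\right) = \left(\frac{5 i \sqrt{462}}{7} + 532\right) \left(-19\right) = \left(532 + \frac{5 i \sqrt{462}}{7}\right) \left(-19\right) = -10108 - \frac{95 i \sqrt{462}}{7}$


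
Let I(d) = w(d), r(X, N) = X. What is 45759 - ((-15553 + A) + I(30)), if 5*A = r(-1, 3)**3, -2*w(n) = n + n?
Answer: 306711/5 ≈ 61342.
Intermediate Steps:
w(n) = -n (w(n) = -(n + n)/2 = -n)
I(d) = -d
A = -1/5 (A = (1/5)*(-1)**3 = (1/5)*(-1) = -1/5 ≈ -0.20000)
45759 - ((-15553 + A) + I(30)) = 45759 - ((-15553 - 1/5) - 1*30) = 45759 - (-77766/5 - 30) = 45759 - 1*(-77916/5) = 45759 + 77916/5 = 306711/5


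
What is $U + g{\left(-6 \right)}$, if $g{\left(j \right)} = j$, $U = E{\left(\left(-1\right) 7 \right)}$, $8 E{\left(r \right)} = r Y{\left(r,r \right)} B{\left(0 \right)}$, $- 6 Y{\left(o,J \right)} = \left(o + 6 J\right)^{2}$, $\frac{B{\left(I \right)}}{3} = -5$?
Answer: $- \frac{84131}{16} \approx -5258.2$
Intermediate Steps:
$B{\left(I \right)} = -15$ ($B{\left(I \right)} = 3 \left(-5\right) = -15$)
$Y{\left(o,J \right)} = - \frac{\left(o + 6 J\right)^{2}}{6}$
$E{\left(r \right)} = \frac{245 r^{3}}{16}$ ($E{\left(r \right)} = \frac{r \left(- \frac{\left(r + 6 r\right)^{2}}{6}\right) \left(-15\right)}{8} = \frac{r \left(- \frac{\left(7 r\right)^{2}}{6}\right) \left(-15\right)}{8} = \frac{r \left(- \frac{49 r^{2}}{6}\right) \left(-15\right)}{8} = \frac{- \frac{49 r^{3}}{6} \left(-15\right)}{8} = \frac{\frac{245}{2} r^{3}}{8} = \frac{245 r^{3}}{16}$)
$U = - \frac{84035}{16}$ ($U = \frac{245 \left(\left(-1\right) 7\right)^{3}}{16} = \frac{245 \left(-7\right)^{3}}{16} = \frac{245}{16} \left(-343\right) = - \frac{84035}{16} \approx -5252.2$)
$U + g{\left(-6 \right)} = - \frac{84035}{16} - 6 = - \frac{84131}{16}$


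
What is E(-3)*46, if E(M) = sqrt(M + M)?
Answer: 46*I*sqrt(6) ≈ 112.68*I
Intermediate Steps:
E(M) = sqrt(2)*sqrt(M) (E(M) = sqrt(2*M) = sqrt(2)*sqrt(M))
E(-3)*46 = (sqrt(2)*sqrt(-3))*46 = (sqrt(2)*(I*sqrt(3)))*46 = (I*sqrt(6))*46 = 46*I*sqrt(6)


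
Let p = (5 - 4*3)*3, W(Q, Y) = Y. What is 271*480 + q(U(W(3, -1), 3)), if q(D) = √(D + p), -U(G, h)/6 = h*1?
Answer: 130080 + I*√39 ≈ 1.3008e+5 + 6.245*I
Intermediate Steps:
U(G, h) = -6*h
p = -21 (p = (5 - 12)*3 = -7*3 = -21)
q(D) = √(-21 + D) (q(D) = √(D - 21) = √(-21 + D))
271*480 + q(U(W(3, -1), 3)) = 271*480 + √(-21 - 6*3) = 130080 + √(-21 - 18) = 130080 + √(-39) = 130080 + I*√39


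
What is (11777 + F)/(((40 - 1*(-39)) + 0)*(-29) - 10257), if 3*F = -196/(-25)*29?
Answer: -888959/941100 ≈ -0.94460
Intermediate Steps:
F = 5684/75 (F = (-196/(-25)*29)/3 = (-196*(-1)/25*29)/3 = (-14*(-14/25)*29)/3 = ((196/25)*29)/3 = (⅓)*(5684/25) = 5684/75 ≈ 75.787)
(11777 + F)/(((40 - 1*(-39)) + 0)*(-29) - 10257) = (11777 + 5684/75)/(((40 - 1*(-39)) + 0)*(-29) - 10257) = 888959/(75*(((40 + 39) + 0)*(-29) - 10257)) = 888959/(75*((79 + 0)*(-29) - 10257)) = 888959/(75*(79*(-29) - 10257)) = 888959/(75*(-2291 - 10257)) = (888959/75)/(-12548) = (888959/75)*(-1/12548) = -888959/941100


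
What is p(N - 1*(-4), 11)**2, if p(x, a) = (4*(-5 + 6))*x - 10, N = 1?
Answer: 100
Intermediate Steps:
p(x, a) = -10 + 4*x (p(x, a) = (4*1)*x - 10 = 4*x - 10 = -10 + 4*x)
p(N - 1*(-4), 11)**2 = (-10 + 4*(1 - 1*(-4)))**2 = (-10 + 4*(1 + 4))**2 = (-10 + 4*5)**2 = (-10 + 20)**2 = 10**2 = 100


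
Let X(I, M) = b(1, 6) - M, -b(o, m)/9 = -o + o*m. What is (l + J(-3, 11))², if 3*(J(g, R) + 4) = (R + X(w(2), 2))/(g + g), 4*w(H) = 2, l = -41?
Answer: 1849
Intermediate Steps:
b(o, m) = 9*o - 9*m*o (b(o, m) = -9*(-o + o*m) = -9*(-o + m*o) = 9*o - 9*m*o)
w(H) = ½ (w(H) = (¼)*2 = ½)
X(I, M) = -45 - M (X(I, M) = 9*1*(1 - 1*6) - M = 9*1*(1 - 6) - M = 9*1*(-5) - M = -45 - M)
J(g, R) = -4 + (-47 + R)/(6*g) (J(g, R) = -4 + ((R + (-45 - 1*2))/(g + g))/3 = -4 + ((R + (-45 - 2))/((2*g)))/3 = -4 + ((R - 47)*(1/(2*g)))/3 = -4 + ((-47 + R)*(1/(2*g)))/3 = -4 + ((-47 + R)/(2*g))/3 = -4 + (-47 + R)/(6*g))
(l + J(-3, 11))² = (-41 + (⅙)*(-47 + 11 - 24*(-3))/(-3))² = (-41 + (⅙)*(-⅓)*(-47 + 11 + 72))² = (-41 + (⅙)*(-⅓)*36)² = (-41 - 2)² = (-43)² = 1849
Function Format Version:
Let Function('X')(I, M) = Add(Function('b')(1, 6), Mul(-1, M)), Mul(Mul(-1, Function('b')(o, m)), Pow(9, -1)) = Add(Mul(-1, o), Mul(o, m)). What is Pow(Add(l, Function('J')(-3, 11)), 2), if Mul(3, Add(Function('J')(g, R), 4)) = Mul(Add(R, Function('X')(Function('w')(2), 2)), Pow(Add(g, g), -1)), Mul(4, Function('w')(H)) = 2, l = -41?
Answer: 1849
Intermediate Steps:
Function('b')(o, m) = Add(Mul(9, o), Mul(-9, m, o)) (Function('b')(o, m) = Mul(-9, Add(Mul(-1, o), Mul(o, m))) = Mul(-9, Add(Mul(-1, o), Mul(m, o))) = Add(Mul(9, o), Mul(-9, m, o)))
Function('w')(H) = Rational(1, 2) (Function('w')(H) = Mul(Rational(1, 4), 2) = Rational(1, 2))
Function('X')(I, M) = Add(-45, Mul(-1, M)) (Function('X')(I, M) = Add(Mul(9, 1, Add(1, Mul(-1, 6))), Mul(-1, M)) = Add(Mul(9, 1, Add(1, -6)), Mul(-1, M)) = Add(Mul(9, 1, -5), Mul(-1, M)) = Add(-45, Mul(-1, M)))
Function('J')(g, R) = Add(-4, Mul(Rational(1, 6), Pow(g, -1), Add(-47, R))) (Function('J')(g, R) = Add(-4, Mul(Rational(1, 3), Mul(Add(R, Add(-45, Mul(-1, 2))), Pow(Add(g, g), -1)))) = Add(-4, Mul(Rational(1, 3), Mul(Add(R, Add(-45, -2)), Pow(Mul(2, g), -1)))) = Add(-4, Mul(Rational(1, 3), Mul(Add(R, -47), Mul(Rational(1, 2), Pow(g, -1))))) = Add(-4, Mul(Rational(1, 3), Mul(Add(-47, R), Mul(Rational(1, 2), Pow(g, -1))))) = Add(-4, Mul(Rational(1, 3), Mul(Rational(1, 2), Pow(g, -1), Add(-47, R)))) = Add(-4, Mul(Rational(1, 6), Pow(g, -1), Add(-47, R))))
Pow(Add(l, Function('J')(-3, 11)), 2) = Pow(Add(-41, Mul(Rational(1, 6), Pow(-3, -1), Add(-47, 11, Mul(-24, -3)))), 2) = Pow(Add(-41, Mul(Rational(1, 6), Rational(-1, 3), Add(-47, 11, 72))), 2) = Pow(Add(-41, Mul(Rational(1, 6), Rational(-1, 3), 36)), 2) = Pow(Add(-41, -2), 2) = Pow(-43, 2) = 1849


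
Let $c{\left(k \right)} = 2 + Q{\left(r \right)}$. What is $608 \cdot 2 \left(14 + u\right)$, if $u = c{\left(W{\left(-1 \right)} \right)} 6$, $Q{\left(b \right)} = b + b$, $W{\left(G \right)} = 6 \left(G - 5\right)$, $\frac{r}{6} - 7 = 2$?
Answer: $819584$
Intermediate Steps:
$r = 54$ ($r = 42 + 6 \cdot 2 = 42 + 12 = 54$)
$W{\left(G \right)} = -30 + 6 G$ ($W{\left(G \right)} = 6 \left(-5 + G\right) = -30 + 6 G$)
$Q{\left(b \right)} = 2 b$
$c{\left(k \right)} = 110$ ($c{\left(k \right)} = 2 + 2 \cdot 54 = 2 + 108 = 110$)
$u = 660$ ($u = 110 \cdot 6 = 660$)
$608 \cdot 2 \left(14 + u\right) = 608 \cdot 2 \left(14 + 660\right) = 608 \cdot 2 \cdot 674 = 608 \cdot 1348 = 819584$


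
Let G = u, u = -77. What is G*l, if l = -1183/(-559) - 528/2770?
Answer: -8830591/59555 ≈ -148.28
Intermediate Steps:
l = 114683/59555 (l = -1183*(-1/559) - 528*1/2770 = 91/43 - 264/1385 = 114683/59555 ≈ 1.9257)
G = -77
G*l = -77*114683/59555 = -8830591/59555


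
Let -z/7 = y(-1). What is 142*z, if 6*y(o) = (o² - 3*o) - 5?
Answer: 497/3 ≈ 165.67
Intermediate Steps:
y(o) = -⅚ - o/2 + o²/6 (y(o) = ((o² - 3*o) - 5)/6 = (-5 + o² - 3*o)/6 = -⅚ - o/2 + o²/6)
z = 7/6 (z = -7*(-⅚ - ½*(-1) + (⅙)*(-1)²) = -7*(-⅚ + ½ + (⅙)*1) = -7*(-⅚ + ½ + ⅙) = -7*(-⅙) = 7/6 ≈ 1.1667)
142*z = 142*(7/6) = 497/3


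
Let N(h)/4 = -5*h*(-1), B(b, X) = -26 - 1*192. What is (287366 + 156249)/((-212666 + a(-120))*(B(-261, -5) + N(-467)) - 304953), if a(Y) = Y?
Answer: 88723/406700727 ≈ 0.00021815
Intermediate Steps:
B(b, X) = -218 (B(b, X) = -26 - 192 = -218)
N(h) = 20*h (N(h) = 4*(-5*h*(-1)) = 4*(5*h) = 20*h)
(287366 + 156249)/((-212666 + a(-120))*(B(-261, -5) + N(-467)) - 304953) = (287366 + 156249)/((-212666 - 120)*(-218 + 20*(-467)) - 304953) = 443615/(-212786*(-218 - 9340) - 304953) = 443615/(-212786*(-9558) - 304953) = 443615/(2033808588 - 304953) = 443615/2033503635 = 443615*(1/2033503635) = 88723/406700727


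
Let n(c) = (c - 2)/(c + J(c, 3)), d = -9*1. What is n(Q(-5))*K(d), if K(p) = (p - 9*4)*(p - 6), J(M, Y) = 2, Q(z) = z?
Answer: 1575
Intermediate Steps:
d = -9
n(c) = (-2 + c)/(2 + c) (n(c) = (c - 2)/(c + 2) = (-2 + c)/(2 + c))
K(p) = (-36 + p)*(-6 + p) (K(p) = (p - 36)*(-6 + p) = (-36 + p)*(-6 + p))
n(Q(-5))*K(d) = ((-2 - 5)/(2 - 5))*(216 + (-9)**2 - 42*(-9)) = (-7/(-3))*(216 + 81 + 378) = -1/3*(-7)*675 = (7/3)*675 = 1575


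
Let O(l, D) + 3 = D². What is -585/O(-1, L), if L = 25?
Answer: -585/622 ≈ -0.94051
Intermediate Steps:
O(l, D) = -3 + D²
-585/O(-1, L) = -585/(-3 + 25²) = -585/(-3 + 625) = -585/622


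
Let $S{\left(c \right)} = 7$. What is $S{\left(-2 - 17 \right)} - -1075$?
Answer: $1082$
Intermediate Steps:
$S{\left(-2 - 17 \right)} - -1075 = 7 - -1075 = 7 + 1075 = 1082$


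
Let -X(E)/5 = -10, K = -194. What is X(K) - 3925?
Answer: -3875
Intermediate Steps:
X(E) = 50 (X(E) = -5*(-10) = 50)
X(K) - 3925 = 50 - 3925 = -3875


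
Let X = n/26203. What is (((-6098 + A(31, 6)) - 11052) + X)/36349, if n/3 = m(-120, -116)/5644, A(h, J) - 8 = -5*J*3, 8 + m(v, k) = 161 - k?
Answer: -2548435861017/5375643868468 ≈ -0.47407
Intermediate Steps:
m(v, k) = 153 - k (m(v, k) = -8 + (161 - k) = 153 - k)
A(h, J) = 8 - 15*J (A(h, J) = 8 - 5*J*3 = 8 - 15*J)
n = 807/5644 (n = 3*((153 - 1*(-116))/5644) = 3*((153 + 116)*(1/5644)) = 3*(269*(1/5644)) = 3*(269/5644) = 807/5644 ≈ 0.14298)
X = 807/147889732 (X = (807/5644)/26203 = (807/5644)*(1/26203) = 807/147889732 ≈ 5.4568e-6)
(((-6098 + A(31, 6)) - 11052) + X)/36349 = (((-6098 + (8 - 15*6)) - 11052) + 807/147889732)/36349 = (((-6098 + (8 - 90)) - 11052) + 807/147889732)*(1/36349) = (((-6098 - 82) - 11052) + 807/147889732)*(1/36349) = ((-6180 - 11052) + 807/147889732)*(1/36349) = (-17232 + 807/147889732)*(1/36349) = -2548435861017/147889732*1/36349 = -2548435861017/5375643868468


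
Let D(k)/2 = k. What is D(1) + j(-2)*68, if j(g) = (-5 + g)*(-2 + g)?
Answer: 1906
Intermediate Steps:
D(k) = 2*k
D(1) + j(-2)*68 = 2*1 + (10 + (-2)² - 7*(-2))*68 = 2 + (10 + 4 + 14)*68 = 2 + 28*68 = 2 + 1904 = 1906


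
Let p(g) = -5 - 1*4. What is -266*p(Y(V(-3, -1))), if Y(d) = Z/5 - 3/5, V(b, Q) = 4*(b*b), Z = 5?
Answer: 2394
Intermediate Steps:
V(b, Q) = 4*b²
Y(d) = ⅖ (Y(d) = 5/5 - 3/5 = 5*(⅕) - 3*⅕ = 1 - ⅗ = ⅖)
p(g) = -9 (p(g) = -5 - 4 = -9)
-266*p(Y(V(-3, -1))) = -266*(-9) = 2394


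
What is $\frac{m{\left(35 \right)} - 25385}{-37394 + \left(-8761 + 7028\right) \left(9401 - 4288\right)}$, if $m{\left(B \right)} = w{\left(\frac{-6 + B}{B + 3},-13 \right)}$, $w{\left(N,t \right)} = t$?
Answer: $\frac{25398}{8898223} \approx 0.0028543$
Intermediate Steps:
$m{\left(B \right)} = -13$
$\frac{m{\left(35 \right)} - 25385}{-37394 + \left(-8761 + 7028\right) \left(9401 - 4288\right)} = \frac{-13 - 25385}{-37394 + \left(-8761 + 7028\right) \left(9401 - 4288\right)} = - \frac{25398}{-37394 - 8860829} = - \frac{25398}{-8898223} = \left(-25398\right) \left(- \frac{1}{8898223}\right) = \frac{25398}{8898223}$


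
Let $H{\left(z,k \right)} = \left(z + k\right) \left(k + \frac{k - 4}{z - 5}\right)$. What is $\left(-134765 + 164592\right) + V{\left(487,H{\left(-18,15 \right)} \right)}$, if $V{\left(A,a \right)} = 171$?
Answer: $29998$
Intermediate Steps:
$H{\left(z,k \right)} = \left(k + z\right) \left(k + \frac{-4 + k}{-5 + z}\right)$
$\left(-134765 + 164592\right) + V{\left(487,H{\left(-18,15 \right)} \right)} = \left(-134765 + 164592\right) + 171 = 29827 + 171 = 29998$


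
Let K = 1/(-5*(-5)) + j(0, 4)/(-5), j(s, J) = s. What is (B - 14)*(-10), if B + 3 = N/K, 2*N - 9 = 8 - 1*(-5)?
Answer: -2580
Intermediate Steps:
N = 11 (N = 9/2 + (8 - 1*(-5))/2 = 9/2 + (8 + 5)/2 = 9/2 + (1/2)*13 = 9/2 + 13/2 = 11)
K = 1/25 (K = 1/(-5*(-5)) + 0/(-5) = 1/25 + 0*(-1/5) = 1*(1/25) + 0 = 1/25 + 0 = 1/25 ≈ 0.040000)
B = 272 (B = -3 + 11/(1/25) = -3 + 11*25 = -3 + 275 = 272)
(B - 14)*(-10) = (272 - 14)*(-10) = 258*(-10) = -2580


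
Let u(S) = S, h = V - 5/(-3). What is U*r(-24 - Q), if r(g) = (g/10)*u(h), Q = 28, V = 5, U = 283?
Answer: -29432/3 ≈ -9810.7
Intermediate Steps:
h = 20/3 (h = 5 - 5/(-3) = 5 - 5*(-1/3) = 5 + 5/3 = 20/3 ≈ 6.6667)
r(g) = 2*g/3 (r(g) = (g/10)*(20/3) = 2*g/3)
U*r(-24 - Q) = 283*(2*(-24 - 1*28)/3) = 283*(2*(-24 - 28)/3) = 283*((2/3)*(-52)) = 283*(-104/3) = -29432/3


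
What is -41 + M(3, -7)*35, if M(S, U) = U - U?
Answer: -41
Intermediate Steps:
M(S, U) = 0
-41 + M(3, -7)*35 = -41 + 0*35 = -41 + 0 = -41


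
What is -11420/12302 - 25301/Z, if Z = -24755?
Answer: 14275401/152268005 ≈ 0.093752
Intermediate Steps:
-11420/12302 - 25301/Z = -11420/12302 - 25301/(-24755) = -11420*1/12302 - 25301*(-1/24755) = -5710/6151 + 25301/24755 = 14275401/152268005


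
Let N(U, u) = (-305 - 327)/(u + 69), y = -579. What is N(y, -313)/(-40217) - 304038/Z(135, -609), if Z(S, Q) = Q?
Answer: 35517960704/71143873 ≈ 499.24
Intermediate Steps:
N(U, u) = -632/(69 + u)
N(y, -313)/(-40217) - 304038/Z(135, -609) = -632/(69 - 313)/(-40217) - 304038/(-609) = -632/(-244)*(-1/40217) - 304038*(-1/609) = -632*(-1/244)*(-1/40217) + 14478/29 = (158/61)*(-1/40217) + 14478/29 = -158/2453237 + 14478/29 = 35517960704/71143873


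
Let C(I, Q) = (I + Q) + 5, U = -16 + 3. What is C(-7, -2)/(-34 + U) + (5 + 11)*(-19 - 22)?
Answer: -30828/47 ≈ -655.92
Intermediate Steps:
U = -13
C(I, Q) = 5 + I + Q
C(-7, -2)/(-34 + U) + (5 + 11)*(-19 - 22) = (5 - 7 - 2)/(-34 - 13) + (5 + 11)*(-19 - 22) = -4/(-47) + 16*(-41) = -4*(-1/47) - 656 = 4/47 - 656 = -30828/47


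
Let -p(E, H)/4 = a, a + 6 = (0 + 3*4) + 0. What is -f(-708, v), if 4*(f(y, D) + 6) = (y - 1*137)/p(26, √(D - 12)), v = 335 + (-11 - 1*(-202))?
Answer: -269/96 ≈ -2.8021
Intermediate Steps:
v = 526 (v = 335 + (-11 + 202) = 335 + 191 = 526)
a = 6 (a = -6 + ((0 + 3*4) + 0) = -6 + ((0 + 12) + 0) = -6 + (12 + 0) = -6 + 12 = 6)
p(E, H) = -24 (p(E, H) = -4*6 = -24)
f(y, D) = -439/96 - y/96 (f(y, D) = -6 + ((y - 1*137)/(-24))/4 = -6 + ((y - 137)*(-1/24))/4 = -6 + ((-137 + y)*(-1/24))/4 = -6 + (137/24 - y/24)/4 = -6 + (137/96 - y/96) = -439/96 - y/96)
-f(-708, v) = -(-439/96 - 1/96*(-708)) = -(-439/96 + 59/8) = -1*269/96 = -269/96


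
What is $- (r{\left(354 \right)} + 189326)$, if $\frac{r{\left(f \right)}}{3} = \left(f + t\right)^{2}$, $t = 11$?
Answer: $-589001$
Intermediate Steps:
$r{\left(f \right)} = 3 \left(11 + f\right)^{2}$ ($r{\left(f \right)} = 3 \left(f + 11\right)^{2} = 3 \left(11 + f\right)^{2}$)
$- (r{\left(354 \right)} + 189326) = - (3 \left(11 + 354\right)^{2} + 189326) = - (3 \cdot 365^{2} + 189326) = - (3 \cdot 133225 + 189326) = - (399675 + 189326) = \left(-1\right) 589001 = -589001$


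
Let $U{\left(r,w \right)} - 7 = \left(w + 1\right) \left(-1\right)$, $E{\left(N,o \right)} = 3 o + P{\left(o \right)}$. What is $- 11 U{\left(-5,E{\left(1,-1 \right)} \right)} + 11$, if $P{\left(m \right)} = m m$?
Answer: $-77$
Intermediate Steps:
$P{\left(m \right)} = m^{2}$
$E{\left(N,o \right)} = o^{2} + 3 o$ ($E{\left(N,o \right)} = 3 o + o^{2} = o^{2} + 3 o$)
$U{\left(r,w \right)} = 6 - w$ ($U{\left(r,w \right)} = 7 + \left(w + 1\right) \left(-1\right) = 7 + \left(1 + w\right) \left(-1\right) = 7 - \left(1 + w\right) = 6 - w$)
$- 11 U{\left(-5,E{\left(1,-1 \right)} \right)} + 11 = - 11 \left(6 - - (3 - 1)\right) + 11 = - 11 \left(6 - \left(-1\right) 2\right) + 11 = - 11 \left(6 - -2\right) + 11 = - 11 \left(6 + 2\right) + 11 = \left(-11\right) 8 + 11 = -88 + 11 = -77$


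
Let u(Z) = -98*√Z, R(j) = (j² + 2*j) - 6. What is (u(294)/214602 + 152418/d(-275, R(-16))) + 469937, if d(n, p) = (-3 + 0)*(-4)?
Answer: 965277/2 - 343*√6/107301 ≈ 4.8264e+5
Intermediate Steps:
R(j) = -6 + j² + 2*j
d(n, p) = 12 (d(n, p) = -3*(-4) = 12)
(u(294)/214602 + 152418/d(-275, R(-16))) + 469937 = (-686*√6/214602 + 152418/12) + 469937 = (-686*√6*(1/214602) + 152418*(1/12)) + 469937 = (-686*√6*(1/214602) + 25403/2) + 469937 = (-343*√6/107301 + 25403/2) + 469937 = (25403/2 - 343*√6/107301) + 469937 = 965277/2 - 343*√6/107301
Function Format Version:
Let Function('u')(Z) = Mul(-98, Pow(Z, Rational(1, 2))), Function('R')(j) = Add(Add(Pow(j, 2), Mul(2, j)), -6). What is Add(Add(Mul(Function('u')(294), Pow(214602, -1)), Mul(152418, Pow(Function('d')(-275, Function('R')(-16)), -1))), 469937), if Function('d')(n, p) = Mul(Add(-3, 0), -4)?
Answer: Add(Rational(965277, 2), Mul(Rational(-343, 107301), Pow(6, Rational(1, 2)))) ≈ 4.8264e+5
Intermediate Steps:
Function('R')(j) = Add(-6, Pow(j, 2), Mul(2, j))
Function('d')(n, p) = 12 (Function('d')(n, p) = Mul(-3, -4) = 12)
Add(Add(Mul(Function('u')(294), Pow(214602, -1)), Mul(152418, Pow(Function('d')(-275, Function('R')(-16)), -1))), 469937) = Add(Add(Mul(Mul(-98, Pow(294, Rational(1, 2))), Pow(214602, -1)), Mul(152418, Pow(12, -1))), 469937) = Add(Add(Mul(Mul(-98, Mul(7, Pow(6, Rational(1, 2)))), Rational(1, 214602)), Mul(152418, Rational(1, 12))), 469937) = Add(Add(Mul(Mul(-686, Pow(6, Rational(1, 2))), Rational(1, 214602)), Rational(25403, 2)), 469937) = Add(Add(Mul(Rational(-343, 107301), Pow(6, Rational(1, 2))), Rational(25403, 2)), 469937) = Add(Add(Rational(25403, 2), Mul(Rational(-343, 107301), Pow(6, Rational(1, 2)))), 469937) = Add(Rational(965277, 2), Mul(Rational(-343, 107301), Pow(6, Rational(1, 2))))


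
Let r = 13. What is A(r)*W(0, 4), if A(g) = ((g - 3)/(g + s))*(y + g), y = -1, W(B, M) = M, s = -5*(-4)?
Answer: 160/11 ≈ 14.545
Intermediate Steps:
s = 20
A(g) = (-1 + g)*(-3 + g)/(20 + g) (A(g) = ((g - 3)/(g + 20))*(-1 + g) = ((-3 + g)/(20 + g))*(-1 + g) = (-1 + g)*(-3 + g)/(20 + g))
A(r)*W(0, 4) = ((3 + 13² - 4*13)/(20 + 13))*4 = ((3 + 169 - 52)/33)*4 = ((1/33)*120)*4 = (40/11)*4 = 160/11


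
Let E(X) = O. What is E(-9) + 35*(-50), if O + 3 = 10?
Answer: -1743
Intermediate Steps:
O = 7 (O = -3 + 10 = 7)
E(X) = 7
E(-9) + 35*(-50) = 7 + 35*(-50) = 7 - 1750 = -1743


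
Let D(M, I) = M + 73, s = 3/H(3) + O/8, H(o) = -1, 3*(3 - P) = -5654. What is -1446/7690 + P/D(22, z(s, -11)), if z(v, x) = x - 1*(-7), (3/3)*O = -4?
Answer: 4313636/219165 ≈ 19.682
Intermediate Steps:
P = 5663/3 (P = 3 - ⅓*(-5654) = 3 + 5654/3 = 5663/3 ≈ 1887.7)
O = -4
s = -7/2 (s = 3/(-1) - 4/8 = 3*(-1) - 4*⅛ = -3 - ½ = -7/2 ≈ -3.5000)
z(v, x) = 7 + x (z(v, x) = x + 7 = 7 + x)
D(M, I) = 73 + M
-1446/7690 + P/D(22, z(s, -11)) = -1446/7690 + 5663/(3*(73 + 22)) = -1446*1/7690 + (5663/3)/95 = -723/3845 + (5663/3)*(1/95) = -723/3845 + 5663/285 = 4313636/219165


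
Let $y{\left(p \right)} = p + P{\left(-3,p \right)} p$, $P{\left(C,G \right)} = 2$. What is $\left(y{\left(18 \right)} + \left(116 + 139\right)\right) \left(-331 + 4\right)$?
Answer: $-101043$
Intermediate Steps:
$y{\left(p \right)} = 3 p$ ($y{\left(p \right)} = p + 2 p = 3 p$)
$\left(y{\left(18 \right)} + \left(116 + 139\right)\right) \left(-331 + 4\right) = \left(3 \cdot 18 + \left(116 + 139\right)\right) \left(-331 + 4\right) = \left(54 + 255\right) \left(-327\right) = 309 \left(-327\right) = -101043$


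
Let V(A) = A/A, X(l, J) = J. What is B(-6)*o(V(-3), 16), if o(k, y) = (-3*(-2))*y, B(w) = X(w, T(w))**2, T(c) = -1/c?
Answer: 8/3 ≈ 2.6667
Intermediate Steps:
V(A) = 1
B(w) = w**(-2) (B(w) = (-1/w)**2 = w**(-2))
o(k, y) = 6*y
B(-6)*o(V(-3), 16) = (6*16)/(-6)**2 = (1/36)*96 = 8/3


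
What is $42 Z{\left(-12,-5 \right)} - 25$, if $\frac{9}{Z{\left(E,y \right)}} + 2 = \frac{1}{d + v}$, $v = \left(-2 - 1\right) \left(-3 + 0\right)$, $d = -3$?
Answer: $- \frac{2543}{11} \approx -231.18$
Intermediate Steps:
$v = 9$ ($v = \left(-3\right) \left(-3\right) = 9$)
$Z{\left(E,y \right)} = - \frac{54}{11}$ ($Z{\left(E,y \right)} = \frac{9}{-2 + \frac{1}{-3 + 9}} = \frac{9}{-2 + \frac{1}{6}} = \frac{9}{- \frac{11}{6}} = 9 \left(- \frac{6}{11}\right) = - \frac{54}{11}$)
$42 Z{\left(-12,-5 \right)} - 25 = 42 \left(- \frac{54}{11}\right) - 25 = - \frac{2268}{11} - 25 = - \frac{2543}{11}$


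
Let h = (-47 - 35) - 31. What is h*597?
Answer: -67461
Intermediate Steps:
h = -113 (h = -82 - 31 = -113)
h*597 = -113*597 = -67461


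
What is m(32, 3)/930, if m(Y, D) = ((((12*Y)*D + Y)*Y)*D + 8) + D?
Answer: 22735/186 ≈ 122.23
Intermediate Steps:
m(Y, D) = 8 + D + D*Y*(Y + 12*D*Y) (m(Y, D) = (((12*D*Y + Y)*Y)*D + 8) + D = (((Y + 12*D*Y)*Y)*D + 8) + D = ((Y*(Y + 12*D*Y))*D + 8) + D = (D*Y*(Y + 12*D*Y) + 8) + D = (8 + D*Y*(Y + 12*D*Y)) + D = 8 + D + D*Y*(Y + 12*D*Y))
m(32, 3)/930 = (8 + 3 + 3*32² + 12*3²*32²)/930 = (8 + 3 + 3*1024 + 12*9*1024)*(1/930) = (8 + 3 + 3072 + 110592)*(1/930) = 113675*(1/930) = 22735/186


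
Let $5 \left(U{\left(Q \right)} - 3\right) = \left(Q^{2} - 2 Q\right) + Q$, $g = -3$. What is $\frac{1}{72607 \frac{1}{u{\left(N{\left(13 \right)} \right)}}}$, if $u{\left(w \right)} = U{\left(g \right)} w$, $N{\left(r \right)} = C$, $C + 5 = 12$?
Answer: $\frac{189}{363035} \approx 0.00052061$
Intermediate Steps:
$C = 7$ ($C = -5 + 12 = 7$)
$U{\left(Q \right)} = 3 - \frac{Q}{5} + \frac{Q^{2}}{5}$ ($U{\left(Q \right)} = 3 + \frac{\left(Q^{2} - 2 Q\right) + Q}{5} = 3 + \frac{Q^{2} - Q}{5} = 3 + \left(- \frac{Q}{5} + \frac{Q^{2}}{5}\right) = 3 - \frac{Q}{5} + \frac{Q^{2}}{5}$)
$N{\left(r \right)} = 7$
$u{\left(w \right)} = \frac{27 w}{5}$ ($u{\left(w \right)} = \left(3 - - \frac{3}{5} + \frac{\left(-3\right)^{2}}{5}\right) w = \left(3 + \frac{3}{5} + \frac{1}{5} \cdot 9\right) w = \left(3 + \frac{3}{5} + \frac{9}{5}\right) w = \frac{27 w}{5}$)
$\frac{1}{72607 \frac{1}{u{\left(N{\left(13 \right)} \right)}}} = \frac{1}{72607 \frac{1}{\frac{27}{5} \cdot 7}} = \frac{1}{72607 \frac{1}{\frac{189}{5}}} = \frac{1}{72607 \cdot \frac{5}{189}} = \frac{1}{\frac{363035}{189}} = \frac{189}{363035}$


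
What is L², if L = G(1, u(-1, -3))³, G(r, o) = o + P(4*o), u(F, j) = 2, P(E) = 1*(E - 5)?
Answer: 15625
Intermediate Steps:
P(E) = -5 + E (P(E) = 1*(-5 + E) = -5 + E)
G(r, o) = -5 + 5*o (G(r, o) = o + (-5 + 4*o) = -5 + 5*o)
L = 125 (L = (-5 + 5*2)³ = (-5 + 10)³ = 5³ = 125)
L² = 125² = 15625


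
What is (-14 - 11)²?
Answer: 625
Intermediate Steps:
(-14 - 11)² = (-25)² = 625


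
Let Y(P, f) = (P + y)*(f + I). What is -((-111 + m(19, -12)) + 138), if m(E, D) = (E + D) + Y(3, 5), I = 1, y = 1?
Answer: -58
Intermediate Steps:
Y(P, f) = (1 + P)*(1 + f) (Y(P, f) = (P + 1)*(f + 1) = (1 + P)*(1 + f))
m(E, D) = 24 + D + E (m(E, D) = (E + D) + (1 + 3 + 5 + 3*5) = (D + E) + (1 + 3 + 5 + 15) = (D + E) + 24 = 24 + D + E)
-((-111 + m(19, -12)) + 138) = -((-111 + (24 - 12 + 19)) + 138) = -((-111 + 31) + 138) = -(-80 + 138) = -1*58 = -58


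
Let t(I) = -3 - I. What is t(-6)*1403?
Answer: 4209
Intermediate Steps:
t(-6)*1403 = (-3 - 1*(-6))*1403 = (-3 + 6)*1403 = 3*1403 = 4209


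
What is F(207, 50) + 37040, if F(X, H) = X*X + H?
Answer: 79939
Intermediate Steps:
F(X, H) = H + X**2 (F(X, H) = X**2 + H = H + X**2)
F(207, 50) + 37040 = (50 + 207**2) + 37040 = (50 + 42849) + 37040 = 42899 + 37040 = 79939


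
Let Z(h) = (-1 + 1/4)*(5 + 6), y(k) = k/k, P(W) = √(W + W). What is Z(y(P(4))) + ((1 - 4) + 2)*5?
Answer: -53/4 ≈ -13.250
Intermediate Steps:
P(W) = √2*√W (P(W) = √(2*W) = √2*√W)
y(k) = 1
Z(h) = -33/4 (Z(h) = (-1 + ¼)*11 = -¾*11 = -33/4)
Z(y(P(4))) + ((1 - 4) + 2)*5 = -33/4 + ((1 - 4) + 2)*5 = -33/4 + (-3 + 2)*5 = -33/4 - 1*5 = -33/4 - 5 = -53/4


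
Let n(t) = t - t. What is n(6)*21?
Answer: 0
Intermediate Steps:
n(t) = 0
n(6)*21 = 0*21 = 0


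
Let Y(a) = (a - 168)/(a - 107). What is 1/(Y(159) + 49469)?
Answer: 52/2572379 ≈ 2.0215e-5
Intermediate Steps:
Y(a) = (-168 + a)/(-107 + a)
1/(Y(159) + 49469) = 1/((-168 + 159)/(-107 + 159) + 49469) = 1/(-9/52 + 49469) = 1/(2572379/52) = 52/2572379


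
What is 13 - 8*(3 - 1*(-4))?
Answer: -43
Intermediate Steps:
13 - 8*(3 - 1*(-4)) = 13 - 8*(3 + 4) = 13 - 8*7 = 13 - 56 = -43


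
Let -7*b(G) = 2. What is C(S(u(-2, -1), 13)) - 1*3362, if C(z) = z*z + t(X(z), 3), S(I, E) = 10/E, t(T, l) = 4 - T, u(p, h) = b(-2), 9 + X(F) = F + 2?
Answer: -566349/169 ≈ -3351.2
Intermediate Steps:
b(G) = -2/7 (b(G) = -⅐*2 = -2/7)
X(F) = -7 + F (X(F) = -9 + (F + 2) = -9 + (2 + F) = -7 + F)
u(p, h) = -2/7
C(z) = 11 + z² - z (C(z) = z*z + (4 - (-7 + z)) = z² + (4 + (7 - z)) = z² + (11 - z) = 11 + z² - z)
C(S(u(-2, -1), 13)) - 1*3362 = (11 + (10/13)² - 10/13) - 1*3362 = (11 + (10*(1/13))² - 10/13) - 3362 = (11 + (10/13)² - 1*10/13) - 3362 = (11 + 100/169 - 10/13) - 3362 = 1829/169 - 3362 = -566349/169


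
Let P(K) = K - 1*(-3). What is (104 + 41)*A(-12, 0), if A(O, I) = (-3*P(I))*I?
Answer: 0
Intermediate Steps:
P(K) = 3 + K (P(K) = K + 3 = 3 + K)
A(O, I) = I*(-9 - 3*I) (A(O, I) = (-3*(3 + I))*I = (-9 - 3*I)*I = I*(-9 - 3*I))
(104 + 41)*A(-12, 0) = (104 + 41)*(-3*0*(3 + 0)) = 145*(-3*0*3) = 145*0 = 0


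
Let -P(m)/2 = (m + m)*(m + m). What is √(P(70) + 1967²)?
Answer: 7*√78161 ≈ 1957.0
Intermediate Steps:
P(m) = -8*m² (P(m) = -2*(m + m)*(m + m) = -2*2*m*2*m = -8*m²)
√(P(70) + 1967²) = √(-8*70² + 1967²) = √(-8*4900 + 3869089) = √(-39200 + 3869089) = √3829889 = 7*√78161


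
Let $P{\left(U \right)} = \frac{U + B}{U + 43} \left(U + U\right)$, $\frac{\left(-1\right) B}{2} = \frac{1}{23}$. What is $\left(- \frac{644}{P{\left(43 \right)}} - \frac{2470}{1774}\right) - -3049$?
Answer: $\frac{379278256}{125067} \approx 3032.6$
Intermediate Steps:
$B = - \frac{2}{23} \approx -0.086957$
$P{\left(U \right)} = \frac{2 U \left(- \frac{2}{23} + U\right)}{43 + U}$ ($P{\left(U \right)} = \frac{U - \frac{2}{23}}{U + 43} \left(U + U\right) = \frac{- \frac{2}{23} + U}{43 + U} 2 U = \frac{2 U \left(- \frac{2}{23} + U\right)}{43 + U}$)
$\left(- \frac{644}{P{\left(43 \right)}} - \frac{2470}{1774}\right) - -3049 = \left(- \frac{644}{\frac{2}{23} \cdot 43 \frac{1}{43 + 43} \left(-2 + 23 \cdot 43\right)} - \frac{2470}{1774}\right) - -3049 = \left(- \frac{644}{\frac{2}{23} \cdot 43 \cdot \frac{1}{86} \left(-2 + 989\right)} - \frac{1235}{887}\right) + 3049 = \left(- \frac{644}{\frac{2}{23} \cdot 43 \cdot \frac{1}{86} \cdot 987} - \frac{1235}{887}\right) + 3049 = \left(- \frac{644}{\frac{987}{23}} - \frac{1235}{887}\right) + 3049 = \left(\left(-644\right) \frac{23}{987} - \frac{1235}{887}\right) + 3049 = \left(- \frac{2116}{141} - \frac{1235}{887}\right) + 3049 = - \frac{2051027}{125067} + 3049 = \frac{379278256}{125067}$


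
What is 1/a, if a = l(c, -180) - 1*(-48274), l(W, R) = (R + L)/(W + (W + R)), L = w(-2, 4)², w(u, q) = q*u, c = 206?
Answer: 2/96547 ≈ 2.0715e-5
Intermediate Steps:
L = 64 (L = (4*(-2))² = (-8)² = 64)
l(W, R) = (64 + R)/(R + 2*W) (l(W, R) = (R + 64)/(W + (W + R)) = (64 + R)/(W + (R + W)) = (64 + R)/(R + 2*W))
a = 96547/2 (a = (64 - 180)/(-180 + 2*206) - 1*(-48274) = -116/(-180 + 412) + 48274 = -116/232 + 48274 = (1/232)*(-116) + 48274 = -½ + 48274 = 96547/2 ≈ 48274.)
1/a = 1/(96547/2) = 2/96547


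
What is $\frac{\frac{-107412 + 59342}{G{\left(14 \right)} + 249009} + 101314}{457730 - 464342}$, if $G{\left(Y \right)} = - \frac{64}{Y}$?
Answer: $- \frac{14716092187}{960410081} \approx -15.323$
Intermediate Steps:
$\frac{\frac{-107412 + 59342}{G{\left(14 \right)} + 249009} + 101314}{457730 - 464342} = \frac{\frac{-107412 + 59342}{- \frac{64}{14} + 249009} + 101314}{457730 - 464342} = \frac{- \frac{48070}{\left(-64\right) \frac{1}{14} + 249009} + 101314}{-6612} = \left(- \frac{48070}{- \frac{32}{7} + 249009} + 101314\right) \left(- \frac{1}{6612}\right) = \left(- \frac{48070}{\frac{1743031}{7}} + 101314\right) \left(- \frac{1}{6612}\right) = \left(\left(-48070\right) \frac{7}{1743031} + 101314\right) \left(- \frac{1}{6612}\right) = \left(- \frac{336490}{1743031} + 101314\right) \left(- \frac{1}{6612}\right) = \frac{176593106244}{1743031} \left(- \frac{1}{6612}\right) = - \frac{14716092187}{960410081}$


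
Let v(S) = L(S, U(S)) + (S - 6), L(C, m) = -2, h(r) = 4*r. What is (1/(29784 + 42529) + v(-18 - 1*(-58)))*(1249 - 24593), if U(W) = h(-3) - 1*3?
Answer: -54018412848/72313 ≈ -7.4701e+5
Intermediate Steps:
U(W) = -15 (U(W) = 4*(-3) - 1*3 = -12 - 3 = -15)
v(S) = -8 + S (v(S) = -2 + (S - 6) = -2 + (-6 + S) = -8 + S)
(1/(29784 + 42529) + v(-18 - 1*(-58)))*(1249 - 24593) = (1/(29784 + 42529) + (-8 + (-18 - 1*(-58))))*(1249 - 24593) = (1/72313 + (-8 + (-18 + 58)))*(-23344) = (1/72313 + (-8 + 40))*(-23344) = (1/72313 + 32)*(-23344) = (2314017/72313)*(-23344) = -54018412848/72313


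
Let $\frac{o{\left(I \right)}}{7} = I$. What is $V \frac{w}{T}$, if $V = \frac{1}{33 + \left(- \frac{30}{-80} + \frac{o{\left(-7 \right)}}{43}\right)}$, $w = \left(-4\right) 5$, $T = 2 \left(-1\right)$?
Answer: $\frac{3440}{11089} \approx 0.31022$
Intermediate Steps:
$T = -2$
$o{\left(I \right)} = 7 I$
$w = -20$
$V = \frac{344}{11089}$ ($V = \frac{1}{33 + \left(- \frac{30}{-80} + \frac{7 \left(-7\right)}{43}\right)} = \frac{1}{33 - \frac{263}{344}} = \frac{1}{\frac{11089}{344}} = \frac{344}{11089} \approx 0.031022$)
$V \frac{w}{T} = \frac{344 \left(- \frac{20}{-2}\right)}{11089} = \frac{344 \left(\left(-20\right) \left(- \frac{1}{2}\right)\right)}{11089} = \frac{344}{11089} \cdot 10 = \frac{3440}{11089}$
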